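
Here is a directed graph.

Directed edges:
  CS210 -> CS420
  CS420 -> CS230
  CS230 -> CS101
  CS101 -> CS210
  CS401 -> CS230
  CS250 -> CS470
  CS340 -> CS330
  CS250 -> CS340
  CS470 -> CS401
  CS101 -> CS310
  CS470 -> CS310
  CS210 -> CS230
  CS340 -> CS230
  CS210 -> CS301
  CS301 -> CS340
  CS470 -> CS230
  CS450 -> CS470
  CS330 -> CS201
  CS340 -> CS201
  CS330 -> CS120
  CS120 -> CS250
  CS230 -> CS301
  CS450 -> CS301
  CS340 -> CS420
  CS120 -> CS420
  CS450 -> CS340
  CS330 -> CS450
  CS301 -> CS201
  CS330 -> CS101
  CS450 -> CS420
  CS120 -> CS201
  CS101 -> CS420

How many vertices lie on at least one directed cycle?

A vertex is on a directed cycle iff it belongs to a strongly connected component of size ≥ 2 (or has a self-loop).
The vertices on cycles are {CS101, CS120, CS210, CS230, CS250, CS301, CS330, CS340, CS401, CS420, CS450, CS470} — 12 in total.

12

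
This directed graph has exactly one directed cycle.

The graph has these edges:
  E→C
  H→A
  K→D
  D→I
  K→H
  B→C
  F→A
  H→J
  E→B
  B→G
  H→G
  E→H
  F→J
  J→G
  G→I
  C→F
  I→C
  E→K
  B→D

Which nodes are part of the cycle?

DFS with gray/black marking from C:
C gray
  F gray
    A gray
    A black
    J gray
      G gray
        I gray
          I→C: C is gray → back edge
Back edge closes the cycle C → F → J → G → I → C; its vertices are {C, F, G, I, J}.

C, F, G, I, J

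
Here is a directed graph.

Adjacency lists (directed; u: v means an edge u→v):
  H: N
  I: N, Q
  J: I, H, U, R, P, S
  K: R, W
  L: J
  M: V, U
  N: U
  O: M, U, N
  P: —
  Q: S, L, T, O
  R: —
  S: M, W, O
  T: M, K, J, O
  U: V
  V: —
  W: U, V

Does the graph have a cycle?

DFS with white/gray/black marking, starting from O:
O gray
  M gray
    V gray
    V black
    U gray
      U→V: V black — skip
    U black
  M black
  O→U: U black — skip
  N gray
    N→U: U black — skip
  N black
O black
H gray
  H→N: N black — skip
H black
I gray
  I→N: N black — skip
  Q gray
    S gray
      S→M: M black — skip
      W gray
        W→U: U black — skip
        W→V: V black — skip
      W black
      S→O: O black — skip
    S black
    L gray
      J gray
        J→I: I is gray → back edge
Back edge found, so a cycle exists: I → Q → L → J → I.

Yes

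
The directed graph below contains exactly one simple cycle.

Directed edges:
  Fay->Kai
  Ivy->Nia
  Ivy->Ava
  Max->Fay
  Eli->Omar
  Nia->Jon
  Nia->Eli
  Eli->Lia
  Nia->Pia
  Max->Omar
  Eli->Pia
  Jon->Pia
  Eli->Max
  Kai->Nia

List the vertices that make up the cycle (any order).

DFS with gray/black marking from Nia:
Nia gray
  Jon gray
    Pia gray
    Pia black
  Jon black
  Eli gray
    Lia gray
    Lia black
    Max gray
      Omar gray
      Omar black
      Fay gray
        Kai gray
          Kai→Nia: Nia is gray → back edge
Back edge closes the cycle Nia → Eli → Max → Fay → Kai → Nia; its vertices are {Eli, Fay, Kai, Max, Nia}.

Eli, Fay, Kai, Max, Nia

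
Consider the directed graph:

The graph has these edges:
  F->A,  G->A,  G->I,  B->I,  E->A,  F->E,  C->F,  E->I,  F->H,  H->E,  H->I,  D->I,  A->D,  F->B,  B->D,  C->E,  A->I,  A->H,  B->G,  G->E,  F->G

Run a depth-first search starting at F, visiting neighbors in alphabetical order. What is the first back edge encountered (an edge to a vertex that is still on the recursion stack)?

DFS from F (visiting neighbors in alphabetical order); mark gray on enter, black on exit:
F gray
  A gray
    D gray
      I gray
      I black
    D black
    H gray
      E gray
        E→A: A is gray → back edge
First back edge: E → A.

E→A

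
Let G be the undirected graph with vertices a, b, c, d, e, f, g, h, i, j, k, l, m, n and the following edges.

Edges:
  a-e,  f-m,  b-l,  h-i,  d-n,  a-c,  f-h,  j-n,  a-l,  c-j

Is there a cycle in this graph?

DFS, tracking each vertex's parent; an edge to a visited non-parent vertex closes a cycle.
Start from j:
visit j (parent –)
  visit c (parent j)
    c–j: parent, skip
    visit a (parent c)
      a–c: parent, skip
      visit e (parent a)
        e–a: parent, skip
      visit l (parent a)
        visit b (parent l)
          b–l: parent, skip
        l–a: parent, skip
  visit n (parent j)
    visit d (parent n)
      d–n: parent, skip
    n–j: parent, skip
visit f (parent –)
  visit h (parent f)
    h–f: parent, skip
    visit i (parent h)
      i–h: parent, skip
  visit m (parent f)
    m–f: parent, skip
visit g (parent –)
visit k (parent –)
No non-parent visited neighbor found — the graph is a forest.

No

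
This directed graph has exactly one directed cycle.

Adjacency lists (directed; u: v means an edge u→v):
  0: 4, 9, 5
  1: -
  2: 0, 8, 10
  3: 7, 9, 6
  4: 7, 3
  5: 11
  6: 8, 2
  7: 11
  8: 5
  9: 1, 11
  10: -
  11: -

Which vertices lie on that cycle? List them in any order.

0, 2, 3, 4, 6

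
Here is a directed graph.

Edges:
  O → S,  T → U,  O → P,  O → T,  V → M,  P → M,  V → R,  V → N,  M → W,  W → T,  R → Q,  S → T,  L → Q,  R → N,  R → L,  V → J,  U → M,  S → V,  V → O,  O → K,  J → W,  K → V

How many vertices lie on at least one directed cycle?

A vertex is on a directed cycle iff it belongs to a strongly connected component of size ≥ 2 (or has a self-loop).
The vertices on cycles are {K, M, O, S, T, U, V, W} — 8 in total.

8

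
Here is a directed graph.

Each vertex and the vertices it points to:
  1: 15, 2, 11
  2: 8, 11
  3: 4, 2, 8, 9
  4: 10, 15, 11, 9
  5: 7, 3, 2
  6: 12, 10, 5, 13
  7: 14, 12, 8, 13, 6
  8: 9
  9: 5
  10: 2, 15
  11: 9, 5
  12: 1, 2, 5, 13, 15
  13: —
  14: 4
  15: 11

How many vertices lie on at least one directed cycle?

14

A vertex is on a directed cycle iff it belongs to a strongly connected component of size ≥ 2 (or has a self-loop).
The vertices on cycles are {1, 2, 3, 4, 5, 6, 7, 8, 9, 10, 11, 12, 14, 15} — 14 in total.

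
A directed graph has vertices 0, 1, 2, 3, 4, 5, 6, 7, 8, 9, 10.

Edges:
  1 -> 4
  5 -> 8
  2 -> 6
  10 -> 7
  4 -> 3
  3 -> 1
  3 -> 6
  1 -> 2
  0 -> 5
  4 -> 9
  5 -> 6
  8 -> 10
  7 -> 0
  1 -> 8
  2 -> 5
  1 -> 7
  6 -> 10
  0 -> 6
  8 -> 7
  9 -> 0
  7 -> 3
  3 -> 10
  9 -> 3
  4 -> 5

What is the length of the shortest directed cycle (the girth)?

For each vertex v, BFS finds the shortest path from v back to v.
The shortest such closed walk is 1 → 4 → 3 → 1, length 3.

3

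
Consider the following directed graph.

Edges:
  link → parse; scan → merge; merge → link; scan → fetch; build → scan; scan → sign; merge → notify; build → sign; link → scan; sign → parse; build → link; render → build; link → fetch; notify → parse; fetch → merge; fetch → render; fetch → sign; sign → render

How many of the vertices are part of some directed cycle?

A vertex is on a directed cycle iff it belongs to a strongly connected component of size ≥ 2 (or has a self-loop).
The vertices on cycles are {link, scan, sign, build, fetch, merge, render} — 7 in total.

7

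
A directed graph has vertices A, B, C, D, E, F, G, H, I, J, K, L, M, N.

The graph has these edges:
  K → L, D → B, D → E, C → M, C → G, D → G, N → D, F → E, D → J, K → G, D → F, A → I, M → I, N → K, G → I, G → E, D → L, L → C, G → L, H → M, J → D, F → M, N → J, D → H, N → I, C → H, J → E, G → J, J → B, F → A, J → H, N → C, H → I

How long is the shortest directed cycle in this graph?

2

For each vertex v, BFS finds the shortest path from v back to v.
The shortest such closed walk is D → J → D, length 2.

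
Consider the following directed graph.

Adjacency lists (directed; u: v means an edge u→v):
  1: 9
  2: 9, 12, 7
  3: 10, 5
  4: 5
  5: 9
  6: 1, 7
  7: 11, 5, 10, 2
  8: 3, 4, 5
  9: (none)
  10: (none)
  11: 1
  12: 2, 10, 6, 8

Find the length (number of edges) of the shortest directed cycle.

2

For each vertex v, BFS finds the shortest path from v back to v.
The shortest such closed walk is 2 → 12 → 2, length 2.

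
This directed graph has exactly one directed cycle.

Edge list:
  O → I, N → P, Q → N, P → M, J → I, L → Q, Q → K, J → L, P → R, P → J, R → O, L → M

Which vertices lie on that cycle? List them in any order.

DFS with gray/black marking from P:
P gray
  M gray
  M black
  R gray
    O gray
      I gray
      I black
    O black
  R black
  J gray
    L gray
      L→M: M black — skip
      Q gray
        N gray
          N→P: P is gray → back edge
Back edge closes the cycle P → J → L → Q → N → P; its vertices are {J, L, N, P, Q}.

J, L, N, P, Q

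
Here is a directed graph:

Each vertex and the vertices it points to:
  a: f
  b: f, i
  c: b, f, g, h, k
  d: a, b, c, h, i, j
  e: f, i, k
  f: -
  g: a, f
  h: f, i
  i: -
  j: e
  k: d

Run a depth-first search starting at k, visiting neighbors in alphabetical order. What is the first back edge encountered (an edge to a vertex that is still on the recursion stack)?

c->k

DFS from k (visiting neighbors in alphabetical order); mark gray on enter, black on exit:
k gray
  d gray
    a gray
      f gray
      f black
    a black
    b gray
      b→f: f black — skip
      i gray
      i black
    b black
    c gray
      c→b: b black — skip
      c→f: f black — skip
      g gray
        g→a: a black — skip
        g→f: f black — skip
      g black
      h gray
        h→f: f black — skip
        h→i: i black — skip
      h black
      c→k: k is gray → back edge
First back edge: c → k.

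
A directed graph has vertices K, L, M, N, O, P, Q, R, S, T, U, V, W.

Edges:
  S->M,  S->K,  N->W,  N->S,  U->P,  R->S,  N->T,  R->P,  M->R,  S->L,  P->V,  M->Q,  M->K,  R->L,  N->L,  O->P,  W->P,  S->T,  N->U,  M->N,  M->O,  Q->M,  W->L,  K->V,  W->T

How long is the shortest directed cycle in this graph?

2

For each vertex v, BFS finds the shortest path from v back to v.
The shortest such closed walk is M → Q → M, length 2.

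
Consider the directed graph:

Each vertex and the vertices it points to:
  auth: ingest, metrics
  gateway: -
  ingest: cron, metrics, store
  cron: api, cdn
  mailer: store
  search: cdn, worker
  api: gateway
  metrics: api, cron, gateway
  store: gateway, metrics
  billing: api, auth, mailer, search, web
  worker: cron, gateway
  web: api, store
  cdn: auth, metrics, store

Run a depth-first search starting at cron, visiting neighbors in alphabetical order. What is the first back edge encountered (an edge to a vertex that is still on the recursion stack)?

ingest->cron

DFS from cron (visiting neighbors in alphabetical order); mark gray on enter, black on exit:
cron gray
  api gray
    gateway gray
    gateway black
  api black
  cdn gray
    auth gray
      ingest gray
        ingest→cron: cron is gray → back edge
First back edge: ingest → cron.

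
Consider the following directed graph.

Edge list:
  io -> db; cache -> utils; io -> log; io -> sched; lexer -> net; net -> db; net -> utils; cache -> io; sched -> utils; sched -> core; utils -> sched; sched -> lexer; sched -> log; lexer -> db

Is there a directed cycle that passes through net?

net is on a cycle iff net can reach itself via ≥1 edge.
net → utils → sched → lexer → net — yes.

Yes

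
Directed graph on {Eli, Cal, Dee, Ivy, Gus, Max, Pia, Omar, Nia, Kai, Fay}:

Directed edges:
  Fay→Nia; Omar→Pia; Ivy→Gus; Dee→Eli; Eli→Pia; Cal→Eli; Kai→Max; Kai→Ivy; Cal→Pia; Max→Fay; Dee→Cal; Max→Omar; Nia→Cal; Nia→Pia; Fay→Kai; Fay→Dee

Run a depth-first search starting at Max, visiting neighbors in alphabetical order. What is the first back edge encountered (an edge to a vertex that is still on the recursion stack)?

Kai→Max

DFS from Max (visiting neighbors in alphabetical order); mark gray on enter, black on exit:
Max gray
  Fay gray
    Dee gray
      Cal gray
        Eli gray
          Pia gray
          Pia black
        Eli black
        Cal→Pia: Pia black — skip
      Cal black
      Dee→Eli: Eli black — skip
    Dee black
    Kai gray
      Ivy gray
        Gus gray
        Gus black
      Ivy black
      Kai→Max: Max is gray → back edge
First back edge: Kai → Max.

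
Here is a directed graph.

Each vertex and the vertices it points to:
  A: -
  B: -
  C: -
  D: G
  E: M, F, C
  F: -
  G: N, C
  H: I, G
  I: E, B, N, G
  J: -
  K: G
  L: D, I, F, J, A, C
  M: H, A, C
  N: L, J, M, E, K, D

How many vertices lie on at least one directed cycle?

A vertex is on a directed cycle iff it belongs to a strongly connected component of size ≥ 2 (or has a self-loop).
The vertices on cycles are {D, E, G, H, I, K, L, M, N} — 9 in total.

9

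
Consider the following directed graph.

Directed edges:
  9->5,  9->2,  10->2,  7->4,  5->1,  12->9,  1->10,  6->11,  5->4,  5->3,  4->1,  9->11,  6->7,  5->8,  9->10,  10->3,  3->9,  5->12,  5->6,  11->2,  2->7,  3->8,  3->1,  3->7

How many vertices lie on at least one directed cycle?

A vertex is on a directed cycle iff it belongs to a strongly connected component of size ≥ 2 (or has a self-loop).
The vertices on cycles are {1, 2, 3, 4, 5, 6, 7, 9, 10, 11, 12} — 11 in total.

11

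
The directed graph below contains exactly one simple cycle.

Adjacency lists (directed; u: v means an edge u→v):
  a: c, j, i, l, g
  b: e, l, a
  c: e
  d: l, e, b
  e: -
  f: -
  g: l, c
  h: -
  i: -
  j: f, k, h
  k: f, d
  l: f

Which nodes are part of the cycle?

a, b, d, j, k

DFS with gray/black marking from a:
a gray
  c gray
    e gray
    e black
  c black
  j gray
    f gray
    f black
    k gray
      k→f: f black — skip
      d gray
        l gray
          l→f: f black — skip
        l black
        d→e: e black — skip
        b gray
          b→e: e black — skip
          b→l: l black — skip
          b→a: a is gray → back edge
Back edge closes the cycle a → j → k → d → b → a; its vertices are {a, b, d, j, k}.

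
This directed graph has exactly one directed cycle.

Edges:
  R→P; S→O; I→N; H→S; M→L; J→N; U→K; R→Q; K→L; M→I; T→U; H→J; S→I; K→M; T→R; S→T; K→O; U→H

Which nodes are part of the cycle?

H, S, T, U

DFS with gray/black marking from S:
S gray
  I gray
    N gray
    N black
  I black
  O gray
  O black
  T gray
    R gray
      P gray
      P black
      Q gray
      Q black
    R black
    U gray
      H gray
        J gray
          J→N: N black — skip
        J black
        H→S: S is gray → back edge
Back edge closes the cycle S → T → U → H → S; its vertices are {H, S, T, U}.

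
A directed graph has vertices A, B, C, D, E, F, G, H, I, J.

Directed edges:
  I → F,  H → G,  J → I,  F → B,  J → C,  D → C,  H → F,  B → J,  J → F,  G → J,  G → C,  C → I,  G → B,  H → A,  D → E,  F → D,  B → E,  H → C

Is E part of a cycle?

No

E lies on a cycle iff there is a path from E back to itself.
Exploring from E, it never reaches itself; equivalently, its strongly connected component is a singleton.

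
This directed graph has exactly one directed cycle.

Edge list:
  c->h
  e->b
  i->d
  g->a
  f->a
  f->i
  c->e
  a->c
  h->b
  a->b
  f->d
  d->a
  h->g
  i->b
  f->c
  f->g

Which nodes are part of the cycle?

a, c, g, h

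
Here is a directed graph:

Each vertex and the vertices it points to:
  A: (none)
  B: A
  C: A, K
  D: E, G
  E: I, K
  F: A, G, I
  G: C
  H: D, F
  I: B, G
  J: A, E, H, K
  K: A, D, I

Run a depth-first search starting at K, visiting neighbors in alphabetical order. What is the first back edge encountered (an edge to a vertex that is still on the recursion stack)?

C->K

DFS from K (visiting neighbors in alphabetical order); mark gray on enter, black on exit:
K gray
  A gray
  A black
  D gray
    E gray
      I gray
        B gray
          B→A: A black — skip
        B black
        G gray
          C gray
            C→A: A black — skip
            C→K: K is gray → back edge
First back edge: C → K.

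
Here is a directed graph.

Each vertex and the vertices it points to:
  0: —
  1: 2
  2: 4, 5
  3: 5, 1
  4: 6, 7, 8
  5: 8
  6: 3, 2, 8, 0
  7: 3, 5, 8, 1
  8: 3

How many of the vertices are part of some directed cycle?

8

A vertex is on a directed cycle iff it belongs to a strongly connected component of size ≥ 2 (or has a self-loop).
The vertices on cycles are {1, 2, 3, 4, 5, 6, 7, 8} — 8 in total.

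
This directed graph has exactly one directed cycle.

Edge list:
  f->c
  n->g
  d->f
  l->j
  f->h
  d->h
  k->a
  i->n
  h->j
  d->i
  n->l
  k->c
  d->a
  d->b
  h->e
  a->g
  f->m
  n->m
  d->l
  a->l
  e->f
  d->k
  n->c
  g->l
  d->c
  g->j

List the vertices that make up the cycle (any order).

DFS with gray/black marking from h:
h gray
  j gray
  j black
  e gray
    f gray
      f→h: h is gray → back edge
Back edge closes the cycle h → e → f → h; its vertices are {e, f, h}.

e, f, h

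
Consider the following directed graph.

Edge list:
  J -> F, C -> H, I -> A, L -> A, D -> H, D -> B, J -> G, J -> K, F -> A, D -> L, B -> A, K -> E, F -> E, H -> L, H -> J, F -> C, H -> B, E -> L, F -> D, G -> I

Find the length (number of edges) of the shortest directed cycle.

4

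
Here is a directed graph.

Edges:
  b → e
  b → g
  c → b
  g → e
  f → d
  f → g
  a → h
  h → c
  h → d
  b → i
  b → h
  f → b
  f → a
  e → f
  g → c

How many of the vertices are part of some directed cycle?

7

A vertex is on a directed cycle iff it belongs to a strongly connected component of size ≥ 2 (or has a self-loop).
The vertices on cycles are {a, b, c, e, f, g, h} — 7 in total.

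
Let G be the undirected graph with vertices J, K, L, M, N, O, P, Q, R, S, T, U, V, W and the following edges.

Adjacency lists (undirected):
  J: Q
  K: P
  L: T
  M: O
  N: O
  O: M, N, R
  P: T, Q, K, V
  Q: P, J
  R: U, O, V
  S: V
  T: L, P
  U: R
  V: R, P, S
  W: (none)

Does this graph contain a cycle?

DFS, tracking each vertex's parent; an edge to a visited non-parent vertex closes a cycle.
Start from J:
visit J (parent –)
  visit Q (parent J)
    visit P (parent Q)
      visit T (parent P)
        visit L (parent T)
          L–T: parent, skip
        T–P: parent, skip
      P–Q: parent, skip
      visit K (parent P)
        K–P: parent, skip
      visit V (parent P)
        visit R (parent V)
          visit U (parent R)
            U–R: parent, skip
          visit O (parent R)
            visit M (parent O)
              M–O: parent, skip
            visit N (parent O)
              N–O: parent, skip
            O–R: parent, skip
          R–V: parent, skip
        V–P: parent, skip
        visit S (parent V)
          S–V: parent, skip
    Q–J: parent, skip
visit W (parent –)
No non-parent visited neighbor found — the graph is a forest.

No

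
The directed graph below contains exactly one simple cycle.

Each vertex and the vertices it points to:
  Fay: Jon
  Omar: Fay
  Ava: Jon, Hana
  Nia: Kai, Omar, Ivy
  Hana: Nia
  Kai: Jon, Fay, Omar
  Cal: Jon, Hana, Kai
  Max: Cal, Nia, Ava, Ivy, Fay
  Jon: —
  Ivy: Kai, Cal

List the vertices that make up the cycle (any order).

DFS with gray/black marking from Cal:
Cal gray
  Jon gray
  Jon black
  Hana gray
    Nia gray
      Kai gray
        Kai→Jon: Jon black — skip
        Fay gray
          Fay→Jon: Jon black — skip
        Fay black
        Omar gray
          Omar→Fay: Fay black — skip
        Omar black
      Kai black
      Nia→Omar: Omar black — skip
      Ivy gray
        Ivy→Kai: Kai black — skip
        Ivy→Cal: Cal is gray → back edge
Back edge closes the cycle Cal → Hana → Nia → Ivy → Cal; its vertices are {Cal, Ivy, Nia, Hana}.

Cal, Ivy, Nia, Hana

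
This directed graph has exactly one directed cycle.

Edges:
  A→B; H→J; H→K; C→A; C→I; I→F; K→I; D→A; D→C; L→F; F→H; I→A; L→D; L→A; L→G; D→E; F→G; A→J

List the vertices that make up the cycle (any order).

F, H, I, K

DFS with gray/black marking from F:
F gray
  H gray
    J gray
    J black
    K gray
      I gray
        I→F: F is gray → back edge
Back edge closes the cycle F → H → K → I → F; its vertices are {F, H, I, K}.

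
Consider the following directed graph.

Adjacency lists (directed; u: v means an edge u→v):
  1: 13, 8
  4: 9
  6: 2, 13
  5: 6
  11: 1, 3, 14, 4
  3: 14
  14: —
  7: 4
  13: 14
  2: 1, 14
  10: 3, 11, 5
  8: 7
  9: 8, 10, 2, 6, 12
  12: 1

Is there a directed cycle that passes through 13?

13 lies on a cycle iff there is a path from 13 back to itself.
Exploring from 13, it never reaches itself; equivalently, its strongly connected component is a singleton.

No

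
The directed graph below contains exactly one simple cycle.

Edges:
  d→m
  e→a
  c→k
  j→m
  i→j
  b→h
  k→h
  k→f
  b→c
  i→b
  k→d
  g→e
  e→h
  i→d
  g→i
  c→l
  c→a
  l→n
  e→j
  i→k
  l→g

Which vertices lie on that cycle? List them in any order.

b, c, g, i, l

DFS with gray/black marking from i:
i gray
  k gray
    d gray
      m gray
      m black
    d black
    f gray
    f black
    h gray
    h black
  k black
  i→d: d black — skip
  b gray
    b→h: h black — skip
    c gray
      c→k: k black — skip
      l gray
        g gray
          g→i: i is gray → back edge
Back edge closes the cycle i → b → c → l → g → i; its vertices are {b, c, g, i, l}.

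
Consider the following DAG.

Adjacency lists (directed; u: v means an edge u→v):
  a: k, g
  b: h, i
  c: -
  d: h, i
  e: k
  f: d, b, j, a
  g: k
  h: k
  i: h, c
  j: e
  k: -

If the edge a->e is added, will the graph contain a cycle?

No

Adding a→e creates a cycle iff e can already reach a.
Explore from e: no path reaches a. The graph stays acyclic.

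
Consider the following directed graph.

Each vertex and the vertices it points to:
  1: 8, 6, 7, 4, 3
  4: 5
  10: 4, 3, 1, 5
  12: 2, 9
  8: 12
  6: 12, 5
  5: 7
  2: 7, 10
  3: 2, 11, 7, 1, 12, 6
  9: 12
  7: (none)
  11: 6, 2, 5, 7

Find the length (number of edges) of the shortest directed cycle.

2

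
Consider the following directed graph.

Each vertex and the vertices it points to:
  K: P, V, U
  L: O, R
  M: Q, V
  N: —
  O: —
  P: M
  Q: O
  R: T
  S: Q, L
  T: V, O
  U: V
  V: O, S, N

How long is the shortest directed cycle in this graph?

5

For each vertex v, BFS finds the shortest path from v back to v.
The shortest such closed walk is V → S → L → R → T → V, length 5.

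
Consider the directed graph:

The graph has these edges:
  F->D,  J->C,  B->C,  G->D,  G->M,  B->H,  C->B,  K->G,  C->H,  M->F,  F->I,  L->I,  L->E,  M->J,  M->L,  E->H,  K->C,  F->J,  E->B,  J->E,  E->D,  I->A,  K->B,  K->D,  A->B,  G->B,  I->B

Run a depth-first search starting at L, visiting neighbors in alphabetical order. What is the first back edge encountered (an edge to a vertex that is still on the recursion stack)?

DFS from L (visiting neighbors in alphabetical order); mark gray on enter, black on exit:
L gray
  E gray
    B gray
      C gray
        C→B: B is gray → back edge
First back edge: C → B.

C->B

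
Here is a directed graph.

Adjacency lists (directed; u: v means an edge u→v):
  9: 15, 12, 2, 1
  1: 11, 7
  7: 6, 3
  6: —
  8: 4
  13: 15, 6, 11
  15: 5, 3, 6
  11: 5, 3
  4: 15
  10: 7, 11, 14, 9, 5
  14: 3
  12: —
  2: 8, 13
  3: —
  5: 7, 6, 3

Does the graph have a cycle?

No

DFS with white/gray/black marking, starting from 11:
11 gray
  5 gray
    7 gray
      6 gray
      6 black
      3 gray
      3 black
    7 black
    5→6: 6 black — skip
    5→3: 3 black — skip
  5 black
  11→3: 3 black — skip
11 black
9 gray
  15 gray
    15→5: 5 black — skip
    15→3: 3 black — skip
    15→6: 6 black — skip
  15 black
  12 gray
  12 black
  2 gray
    8 gray
      4 gray
        4→15: 15 black — skip
      4 black
    8 black
    13 gray
      13→15: 15 black — skip
      13→6: 6 black — skip
      13→11: 11 black — skip
    13 black
  2 black
  1 gray
    1→11: 11 black — skip
    1→7: 7 black — skip
  1 black
9 black
10 gray
  10→7: 7 black — skip
  10→11: 11 black — skip
  14 gray
    14→3: 3 black — skip
  14 black
  10→9: 9 black — skip
  10→5: 5 black — skip
10 black
Every edge goes to a white or black vertex — no back edge, so the graph is acyclic.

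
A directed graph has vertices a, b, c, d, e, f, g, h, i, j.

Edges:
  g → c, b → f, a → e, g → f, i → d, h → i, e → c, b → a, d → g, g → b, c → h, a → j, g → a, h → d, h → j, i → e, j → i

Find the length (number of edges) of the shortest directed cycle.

For each vertex v, BFS finds the shortest path from v back to v.
The shortest such closed walk is g → c → h → d → g, length 4.

4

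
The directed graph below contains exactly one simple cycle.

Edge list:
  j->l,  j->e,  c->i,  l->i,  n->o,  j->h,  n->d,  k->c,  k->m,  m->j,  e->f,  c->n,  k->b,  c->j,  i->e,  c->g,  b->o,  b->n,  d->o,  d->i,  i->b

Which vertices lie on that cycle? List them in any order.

b, d, i, n

DFS with gray/black marking from i:
i gray
  e gray
    f gray
    f black
  e black
  b gray
    o gray
    o black
    n gray
      n→o: o black — skip
      d gray
        d→i: i is gray → back edge
Back edge closes the cycle i → b → n → d → i; its vertices are {b, d, i, n}.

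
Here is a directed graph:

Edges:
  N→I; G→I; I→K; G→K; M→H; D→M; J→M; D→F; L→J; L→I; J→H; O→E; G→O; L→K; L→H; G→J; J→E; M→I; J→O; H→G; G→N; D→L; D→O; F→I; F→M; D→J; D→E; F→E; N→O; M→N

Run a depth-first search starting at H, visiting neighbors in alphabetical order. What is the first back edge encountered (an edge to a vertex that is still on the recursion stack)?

J->H

DFS from H (visiting neighbors in alphabetical order); mark gray on enter, black on exit:
H gray
  G gray
    I gray
      K gray
      K black
    I black
    J gray
      E gray
      E black
      J→H: H is gray → back edge
First back edge: J → H.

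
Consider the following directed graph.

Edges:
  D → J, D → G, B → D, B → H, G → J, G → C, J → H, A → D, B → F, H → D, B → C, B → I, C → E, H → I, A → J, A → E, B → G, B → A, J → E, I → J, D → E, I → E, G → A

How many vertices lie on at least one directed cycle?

A vertex is on a directed cycle iff it belongs to a strongly connected component of size ≥ 2 (or has a self-loop).
The vertices on cycles are {A, D, G, H, I, J} — 6 in total.

6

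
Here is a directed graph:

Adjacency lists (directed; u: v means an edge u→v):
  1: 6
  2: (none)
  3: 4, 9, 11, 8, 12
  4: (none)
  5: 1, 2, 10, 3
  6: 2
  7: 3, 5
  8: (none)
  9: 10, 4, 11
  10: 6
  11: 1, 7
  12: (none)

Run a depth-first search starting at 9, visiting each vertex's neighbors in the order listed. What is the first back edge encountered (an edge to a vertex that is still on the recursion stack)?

3→9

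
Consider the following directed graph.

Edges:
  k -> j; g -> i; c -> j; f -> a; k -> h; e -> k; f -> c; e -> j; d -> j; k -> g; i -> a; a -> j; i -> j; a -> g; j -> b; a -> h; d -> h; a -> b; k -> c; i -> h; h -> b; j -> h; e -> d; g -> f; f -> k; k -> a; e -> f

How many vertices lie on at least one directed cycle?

5

A vertex is on a directed cycle iff it belongs to a strongly connected component of size ≥ 2 (or has a self-loop).
The vertices on cycles are {a, f, g, i, k} — 5 in total.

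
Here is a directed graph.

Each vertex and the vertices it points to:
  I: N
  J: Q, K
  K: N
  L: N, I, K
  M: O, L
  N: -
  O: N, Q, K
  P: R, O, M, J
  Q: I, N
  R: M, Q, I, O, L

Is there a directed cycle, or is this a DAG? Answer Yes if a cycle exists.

No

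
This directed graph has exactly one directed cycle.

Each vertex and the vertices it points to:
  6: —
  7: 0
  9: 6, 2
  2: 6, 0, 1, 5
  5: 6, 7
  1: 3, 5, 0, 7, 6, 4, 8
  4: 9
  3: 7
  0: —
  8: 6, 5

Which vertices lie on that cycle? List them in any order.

DFS with gray/black marking from 2:
2 gray
  6 gray
  6 black
  0 gray
  0 black
  1 gray
    3 gray
      7 gray
        7→0: 0 black — skip
      7 black
    3 black
    5 gray
      5→6: 6 black — skip
      5→7: 7 black — skip
    5 black
    1→0: 0 black — skip
    1→7: 7 black — skip
    1→6: 6 black — skip
    4 gray
      9 gray
        9→6: 6 black — skip
        9→2: 2 is gray → back edge
Back edge closes the cycle 2 → 1 → 4 → 9 → 2; its vertices are {1, 2, 4, 9}.

1, 2, 4, 9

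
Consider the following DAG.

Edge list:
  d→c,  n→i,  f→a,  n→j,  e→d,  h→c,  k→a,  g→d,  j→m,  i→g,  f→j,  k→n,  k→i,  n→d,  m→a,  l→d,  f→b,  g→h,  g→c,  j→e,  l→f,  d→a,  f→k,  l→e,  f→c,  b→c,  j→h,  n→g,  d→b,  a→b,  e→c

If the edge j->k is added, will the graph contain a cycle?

Yes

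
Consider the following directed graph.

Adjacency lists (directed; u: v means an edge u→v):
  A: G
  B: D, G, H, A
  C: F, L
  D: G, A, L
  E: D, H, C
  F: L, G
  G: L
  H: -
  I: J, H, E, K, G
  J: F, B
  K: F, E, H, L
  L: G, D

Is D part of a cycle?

Yes

D is on a cycle iff D can reach itself via ≥1 edge.
D → L → D — yes.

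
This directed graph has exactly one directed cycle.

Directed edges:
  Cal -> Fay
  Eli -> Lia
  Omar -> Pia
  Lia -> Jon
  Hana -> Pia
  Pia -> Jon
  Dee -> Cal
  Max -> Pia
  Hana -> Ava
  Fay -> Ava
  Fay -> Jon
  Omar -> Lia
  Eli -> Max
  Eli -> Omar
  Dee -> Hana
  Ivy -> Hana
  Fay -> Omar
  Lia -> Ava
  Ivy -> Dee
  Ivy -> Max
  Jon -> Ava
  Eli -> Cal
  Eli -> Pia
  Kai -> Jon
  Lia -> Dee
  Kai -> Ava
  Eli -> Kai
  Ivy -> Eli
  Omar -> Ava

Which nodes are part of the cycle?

Cal, Dee, Fay, Lia, Omar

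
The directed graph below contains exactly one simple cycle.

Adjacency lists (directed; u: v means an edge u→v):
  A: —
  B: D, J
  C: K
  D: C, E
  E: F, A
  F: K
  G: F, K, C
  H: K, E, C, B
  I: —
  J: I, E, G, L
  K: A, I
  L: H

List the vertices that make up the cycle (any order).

B, H, J, L

DFS with gray/black marking from B:
B gray
  D gray
    C gray
      K gray
        A gray
        A black
        I gray
        I black
      K black
    C black
    E gray
      F gray
        F→K: K black — skip
      F black
      E→A: A black — skip
    E black
  D black
  J gray
    J→I: I black — skip
    J→E: E black — skip
    G gray
      G→F: F black — skip
      G→K: K black — skip
      G→C: C black — skip
    G black
    L gray
      H gray
        H→K: K black — skip
        H→E: E black — skip
        H→C: C black — skip
        H→B: B is gray → back edge
Back edge closes the cycle B → J → L → H → B; its vertices are {B, H, J, L}.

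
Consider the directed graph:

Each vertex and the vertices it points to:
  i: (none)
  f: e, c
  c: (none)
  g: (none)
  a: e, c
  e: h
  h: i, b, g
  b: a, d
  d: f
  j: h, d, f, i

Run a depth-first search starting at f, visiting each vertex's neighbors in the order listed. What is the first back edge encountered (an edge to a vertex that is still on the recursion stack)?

a->e

DFS from f (visiting each vertex's neighbors in the order listed); mark gray on enter, black on exit:
f gray
  e gray
    h gray
      i gray
      i black
      b gray
        a gray
          a→e: e is gray → back edge
First back edge: a → e.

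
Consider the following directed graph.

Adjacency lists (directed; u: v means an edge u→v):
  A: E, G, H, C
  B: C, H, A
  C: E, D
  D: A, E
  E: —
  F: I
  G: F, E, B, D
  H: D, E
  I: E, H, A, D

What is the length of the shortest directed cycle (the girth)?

For each vertex v, BFS finds the shortest path from v back to v.
The shortest such closed walk is B → A → G → B, length 3.

3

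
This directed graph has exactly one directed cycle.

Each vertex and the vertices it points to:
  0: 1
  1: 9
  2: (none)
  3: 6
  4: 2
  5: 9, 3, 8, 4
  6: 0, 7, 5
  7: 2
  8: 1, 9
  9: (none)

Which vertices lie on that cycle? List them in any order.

3, 5, 6

DFS with gray/black marking from 3:
3 gray
  6 gray
    0 gray
      1 gray
        9 gray
        9 black
      1 black
    0 black
    7 gray
      2 gray
      2 black
    7 black
    5 gray
      5→9: 9 black — skip
      5→3: 3 is gray → back edge
Back edge closes the cycle 3 → 6 → 5 → 3; its vertices are {3, 5, 6}.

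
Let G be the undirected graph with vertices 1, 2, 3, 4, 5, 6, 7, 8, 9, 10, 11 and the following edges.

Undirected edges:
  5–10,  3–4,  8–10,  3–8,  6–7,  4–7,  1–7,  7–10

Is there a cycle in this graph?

Yes

DFS, tracking each vertex's parent; an edge to a visited non-parent vertex closes a cycle.
Start from 11:
visit 11 (parent –)
visit 1 (parent –)
  visit 7 (parent 1)
    visit 4 (parent 7)
      4–7: parent, skip
      visit 3 (parent 4)
        visit 8 (parent 3)
          visit 10 (parent 8)
            10–8: parent, skip
            visit 5 (parent 10)
              5–10: parent, skip
            10–7: 7 visited and ≠ parent → cycle
Cycle: 7 – 4 – 3 – 8 – 10 – 7.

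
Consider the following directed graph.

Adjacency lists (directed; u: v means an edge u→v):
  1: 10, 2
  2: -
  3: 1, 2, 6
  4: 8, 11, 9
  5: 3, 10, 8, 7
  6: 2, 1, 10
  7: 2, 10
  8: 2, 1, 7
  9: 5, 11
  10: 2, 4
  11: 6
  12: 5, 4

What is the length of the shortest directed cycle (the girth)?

For each vertex v, BFS finds the shortest path from v back to v.
The shortest such closed walk is 4 → 8 → 1 → 10 → 4, length 4.

4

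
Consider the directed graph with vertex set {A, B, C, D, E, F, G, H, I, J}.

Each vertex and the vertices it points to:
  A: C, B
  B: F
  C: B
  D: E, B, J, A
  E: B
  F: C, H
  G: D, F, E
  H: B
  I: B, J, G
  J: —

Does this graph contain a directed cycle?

DFS with white/gray/black marking, starting from A:
A gray
  C gray
    B gray
      F gray
        F→C: C is gray → back edge
Back edge found, so a cycle exists: C → B → F → C.

Yes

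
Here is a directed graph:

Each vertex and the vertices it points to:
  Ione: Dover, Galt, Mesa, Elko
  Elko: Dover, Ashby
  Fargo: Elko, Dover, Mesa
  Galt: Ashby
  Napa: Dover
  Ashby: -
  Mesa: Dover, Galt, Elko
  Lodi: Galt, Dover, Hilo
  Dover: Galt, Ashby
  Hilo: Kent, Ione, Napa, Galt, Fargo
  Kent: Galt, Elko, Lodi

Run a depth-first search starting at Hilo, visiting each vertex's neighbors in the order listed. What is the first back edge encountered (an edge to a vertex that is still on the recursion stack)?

Lodi->Hilo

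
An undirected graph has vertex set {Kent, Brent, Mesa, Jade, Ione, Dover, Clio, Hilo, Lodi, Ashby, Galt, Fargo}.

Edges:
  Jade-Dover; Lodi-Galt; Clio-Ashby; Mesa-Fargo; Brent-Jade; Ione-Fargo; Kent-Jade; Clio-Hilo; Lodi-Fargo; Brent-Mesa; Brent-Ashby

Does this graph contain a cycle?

No

DFS, tracking each vertex's parent; an edge to a visited non-parent vertex closes a cycle.
Start from Dover:
visit Dover (parent –)
  visit Jade (parent Dover)
    visit Brent (parent Jade)
      visit Ashby (parent Brent)
        visit Clio (parent Ashby)
          visit Hilo (parent Clio)
            Hilo–Clio: parent, skip
          Clio–Ashby: parent, skip
        Ashby–Brent: parent, skip
      Brent–Jade: parent, skip
      visit Mesa (parent Brent)
        Mesa–Brent: parent, skip
        visit Fargo (parent Mesa)
          visit Ione (parent Fargo)
            Ione–Fargo: parent, skip
          Fargo–Mesa: parent, skip
          visit Lodi (parent Fargo)
            Lodi–Fargo: parent, skip
            visit Galt (parent Lodi)
              Galt–Lodi: parent, skip
    visit Kent (parent Jade)
      Kent–Jade: parent, skip
    Jade–Dover: parent, skip
No non-parent visited neighbor found — the graph is a forest.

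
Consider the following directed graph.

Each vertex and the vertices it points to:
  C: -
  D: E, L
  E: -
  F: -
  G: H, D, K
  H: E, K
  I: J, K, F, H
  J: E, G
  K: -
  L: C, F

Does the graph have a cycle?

DFS with white/gray/black marking, starting from C:
C gray
C black
D gray
  E gray
  E black
  L gray
    L→C: C black — skip
    F gray
    F black
  L black
D black
G gray
  H gray
    H→E: E black — skip
    K gray
    K black
  H black
  G→D: D black — skip
  G→K: K black — skip
G black
I gray
  J gray
    J→E: E black — skip
    J→G: G black — skip
  J black
  I→K: K black — skip
  I→F: F black — skip
  I→H: H black — skip
I black
Every edge goes to a white or black vertex — no back edge, so the graph is acyclic.

No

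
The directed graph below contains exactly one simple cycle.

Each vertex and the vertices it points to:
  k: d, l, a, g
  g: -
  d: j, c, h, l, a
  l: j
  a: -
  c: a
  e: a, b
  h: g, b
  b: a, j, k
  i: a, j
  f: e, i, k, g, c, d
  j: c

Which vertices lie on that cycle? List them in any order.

DFS with gray/black marking from k:
k gray
  d gray
    j gray
      c gray
        a gray
        a black
      c black
    j black
    d→c: c black — skip
    h gray
      g gray
      g black
      b gray
        b→a: a black — skip
        b→j: j black — skip
        b→k: k is gray → back edge
Back edge closes the cycle k → d → h → b → k; its vertices are {b, d, h, k}.

b, d, h, k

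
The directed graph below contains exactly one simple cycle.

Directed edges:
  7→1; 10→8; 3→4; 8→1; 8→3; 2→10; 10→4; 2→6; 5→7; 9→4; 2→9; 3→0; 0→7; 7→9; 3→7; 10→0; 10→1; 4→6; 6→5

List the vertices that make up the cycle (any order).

4, 5, 6, 7, 9

DFS with gray/black marking from 6:
6 gray
  5 gray
    7 gray
      9 gray
        4 gray
          4→6: 6 is gray → back edge
Back edge closes the cycle 6 → 5 → 7 → 9 → 4 → 6; its vertices are {4, 5, 6, 7, 9}.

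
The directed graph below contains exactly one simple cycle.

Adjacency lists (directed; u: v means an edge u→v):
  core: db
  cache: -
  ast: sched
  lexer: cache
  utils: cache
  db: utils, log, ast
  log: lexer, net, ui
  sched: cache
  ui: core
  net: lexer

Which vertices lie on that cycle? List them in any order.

DFS with gray/black marking from db:
db gray
  utils gray
    cache gray
    cache black
  utils black
  log gray
    lexer gray
      lexer→cache: cache black — skip
    lexer black
    net gray
      net→lexer: lexer black — skip
    net black
    ui gray
      core gray
        core→db: db is gray → back edge
Back edge closes the cycle db → log → ui → core → db; its vertices are {db, ui, log, core}.

db, ui, log, core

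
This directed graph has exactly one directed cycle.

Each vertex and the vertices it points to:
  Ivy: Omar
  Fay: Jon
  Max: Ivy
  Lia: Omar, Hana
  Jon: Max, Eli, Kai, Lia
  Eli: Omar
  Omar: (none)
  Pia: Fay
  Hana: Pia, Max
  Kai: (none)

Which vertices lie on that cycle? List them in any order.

DFS with gray/black marking from Jon:
Jon gray
  Max gray
    Ivy gray
      Omar gray
      Omar black
    Ivy black
  Max black
  Eli gray
    Eli→Omar: Omar black — skip
  Eli black
  Kai gray
  Kai black
  Lia gray
    Lia→Omar: Omar black — skip
    Hana gray
      Pia gray
        Fay gray
          Fay→Jon: Jon is gray → back edge
Back edge closes the cycle Jon → Lia → Hana → Pia → Fay → Jon; its vertices are {Fay, Jon, Lia, Pia, Hana}.

Fay, Jon, Lia, Pia, Hana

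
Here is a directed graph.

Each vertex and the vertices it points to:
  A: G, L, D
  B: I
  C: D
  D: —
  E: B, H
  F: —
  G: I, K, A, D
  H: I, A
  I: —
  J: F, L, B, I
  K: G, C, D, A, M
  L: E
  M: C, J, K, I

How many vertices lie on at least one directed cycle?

8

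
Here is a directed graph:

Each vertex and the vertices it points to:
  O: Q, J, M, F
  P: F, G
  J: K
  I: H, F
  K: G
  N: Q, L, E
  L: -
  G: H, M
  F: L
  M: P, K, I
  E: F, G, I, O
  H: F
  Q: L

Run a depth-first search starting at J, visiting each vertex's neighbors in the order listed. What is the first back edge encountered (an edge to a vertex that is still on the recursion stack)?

DFS from J (visiting each vertex's neighbors in the order listed); mark gray on enter, black on exit:
J gray
  K gray
    G gray
      H gray
        F gray
          L gray
          L black
        F black
      H black
      M gray
        P gray
          P→F: F black — skip
          P→G: G is gray → back edge
First back edge: P → G.

P->G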